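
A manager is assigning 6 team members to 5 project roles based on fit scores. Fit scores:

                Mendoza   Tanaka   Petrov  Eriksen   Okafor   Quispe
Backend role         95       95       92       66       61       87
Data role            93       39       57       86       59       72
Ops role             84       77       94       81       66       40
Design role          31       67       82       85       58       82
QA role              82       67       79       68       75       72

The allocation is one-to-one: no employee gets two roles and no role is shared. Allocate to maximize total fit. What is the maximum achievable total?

Optimal: Tanaka→Backend role (95 pts), Mendoza→Data role (93 pts), Petrov→Ops role (94 pts), Eriksen→Design role (85 pts), Okafor→QA role (75 pts) — total 95+93+94+85+75 = 442 pts.
Max-entry greedy (repeatedly take the single best remaining cell) gives 432 pts, worse by 10.
Next-best assignment: Tanaka→Backend role, Mendoza→Data role, Petrov→Ops role, Eriksen→Design role, Quispe→QA role = 439 pts.
No other one-to-one assignment exceeds 442 pts.

Max total: 442 pts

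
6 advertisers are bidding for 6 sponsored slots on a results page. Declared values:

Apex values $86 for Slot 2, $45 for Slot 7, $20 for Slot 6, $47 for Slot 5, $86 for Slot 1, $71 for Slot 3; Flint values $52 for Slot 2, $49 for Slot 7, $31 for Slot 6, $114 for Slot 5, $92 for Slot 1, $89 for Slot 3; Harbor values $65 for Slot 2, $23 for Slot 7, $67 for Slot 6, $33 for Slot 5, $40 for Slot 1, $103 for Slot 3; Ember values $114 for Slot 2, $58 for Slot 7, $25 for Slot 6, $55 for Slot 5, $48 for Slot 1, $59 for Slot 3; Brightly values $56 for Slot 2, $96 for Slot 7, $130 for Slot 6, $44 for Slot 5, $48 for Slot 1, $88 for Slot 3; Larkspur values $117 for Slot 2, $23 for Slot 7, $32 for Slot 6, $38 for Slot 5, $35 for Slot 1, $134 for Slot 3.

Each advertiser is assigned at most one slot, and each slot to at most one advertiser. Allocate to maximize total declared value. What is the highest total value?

Maximum total: $611

Optimal: Apex→Slot 1 ($86), Flint→Slot 5 ($114), Harbor→Slot 6 ($67), Ember→Slot 2 ($114), Brightly→Slot 7 ($96), Larkspur→Slot 3 ($134) — total 86+114+67+114+96+134 = $611.
Max-entry greedy (repeatedly take the single best remaining cell) gives $601, worse by 10.
Checked against all permutations: $611 is optimal.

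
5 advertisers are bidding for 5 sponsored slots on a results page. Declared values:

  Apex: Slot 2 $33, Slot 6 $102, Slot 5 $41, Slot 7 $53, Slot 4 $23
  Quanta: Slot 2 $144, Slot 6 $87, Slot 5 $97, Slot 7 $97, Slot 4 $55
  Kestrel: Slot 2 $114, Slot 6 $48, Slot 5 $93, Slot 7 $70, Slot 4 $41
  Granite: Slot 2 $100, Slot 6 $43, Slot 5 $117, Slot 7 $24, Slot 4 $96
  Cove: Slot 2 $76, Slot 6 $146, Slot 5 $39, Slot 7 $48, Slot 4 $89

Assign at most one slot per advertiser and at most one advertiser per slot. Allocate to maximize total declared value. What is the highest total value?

Optimal: Apex→Slot 7 ($53), Quanta→Slot 2 ($144), Kestrel→Slot 5 ($93), Granite→Slot 4 ($96), Cove→Slot 6 ($146) — total 53+144+93+96+146 = $532.
Column-greedy (each slot in turn goes to its best remaining advertiser) gives $500, worse by 32.
Checked against all permutations: $532 is optimal.

Max total: $532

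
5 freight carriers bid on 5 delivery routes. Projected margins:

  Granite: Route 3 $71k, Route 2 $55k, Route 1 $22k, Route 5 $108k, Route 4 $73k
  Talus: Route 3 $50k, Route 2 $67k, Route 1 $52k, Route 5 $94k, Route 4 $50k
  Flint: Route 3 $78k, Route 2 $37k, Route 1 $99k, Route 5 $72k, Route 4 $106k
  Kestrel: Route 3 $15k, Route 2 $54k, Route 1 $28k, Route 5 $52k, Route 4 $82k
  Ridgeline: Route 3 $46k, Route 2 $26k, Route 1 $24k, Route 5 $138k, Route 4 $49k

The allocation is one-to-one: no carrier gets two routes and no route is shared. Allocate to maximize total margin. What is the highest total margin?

Maximum total: $457k

Optimal: Granite→Route 3 ($71k), Talus→Route 2 ($67k), Flint→Route 1 ($99k), Kestrel→Route 4 ($82k), Ridgeline→Route 5 ($138k) — total 71+67+99+82+138 = $457k.
Next-best assignment: Granite→Route 2, Talus→Route 3, Flint→Route 1, Kestrel→Route 4, Ridgeline→Route 5 = $424k.
Swapping Flint↔Granite (Flint→Route 3 $78k, Granite→Route 1 $22k) loses 70.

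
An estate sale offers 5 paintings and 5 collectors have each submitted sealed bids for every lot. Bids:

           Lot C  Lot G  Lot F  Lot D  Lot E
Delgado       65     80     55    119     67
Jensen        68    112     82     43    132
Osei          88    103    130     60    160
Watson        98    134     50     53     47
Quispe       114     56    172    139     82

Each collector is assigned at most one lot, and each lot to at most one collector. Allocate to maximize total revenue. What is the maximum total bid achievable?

Optimal: Delgado→Lot D ($119), Jensen→Lot G ($112), Osei→Lot E ($160), Watson→Lot C ($98), Quispe→Lot F ($172) — total 119+112+160+98+172 = $661.
Column-greedy (each lot in turn goes to its best remaining collector) gives $629, worse by 32.
Next-best assignment: Delgado→Lot D, Jensen→Lot C, Osei→Lot E, Watson→Lot G, Quispe→Lot F = $653.

Maximum total: $661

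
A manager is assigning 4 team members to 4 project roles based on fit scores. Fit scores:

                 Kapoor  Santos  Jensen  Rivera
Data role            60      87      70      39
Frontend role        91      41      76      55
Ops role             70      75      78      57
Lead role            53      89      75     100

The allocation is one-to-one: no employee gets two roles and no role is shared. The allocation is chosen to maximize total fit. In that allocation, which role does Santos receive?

Treat this as an assignment problem: match each employee to one role.
Optimal: Kapoor→Frontend role (91 pts), Santos→Data role (87 pts), Jensen→Ops role (78 pts), Rivera→Lead role (100 pts) — total 91+87+78+100 = 356 pts.
Swapping Rivera↔Jensen (Rivera→Ops role 57 pts, Jensen→Lead role 75 pts) loses 46.
Checked against all permutations: 356 pts is optimal.
Santos's own top role is Lead role (89 pts), but forcing Santos→Lead role and reassigning the rest optimally gives only 307 pts — worse by 49.

Santos receives Data role.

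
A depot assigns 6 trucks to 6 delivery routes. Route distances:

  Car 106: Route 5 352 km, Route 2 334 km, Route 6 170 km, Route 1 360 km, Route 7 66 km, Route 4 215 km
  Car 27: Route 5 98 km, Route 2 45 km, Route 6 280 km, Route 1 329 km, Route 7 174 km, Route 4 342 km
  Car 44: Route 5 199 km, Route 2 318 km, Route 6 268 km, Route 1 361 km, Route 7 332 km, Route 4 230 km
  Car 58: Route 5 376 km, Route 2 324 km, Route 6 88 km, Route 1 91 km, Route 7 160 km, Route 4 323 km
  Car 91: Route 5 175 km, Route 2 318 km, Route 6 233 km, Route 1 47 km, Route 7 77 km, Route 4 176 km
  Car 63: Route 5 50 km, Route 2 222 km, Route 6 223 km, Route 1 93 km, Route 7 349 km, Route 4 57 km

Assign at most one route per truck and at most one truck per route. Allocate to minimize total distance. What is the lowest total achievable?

Treat this as an assignment problem: match each truck to one route.
Optimal: Car 106→Route 7 (66 km), Car 27→Route 2 (45 km), Car 44→Route 5 (199 km), Car 58→Route 6 (88 km), Car 91→Route 1 (47 km), Car 63→Route 4 (57 km) — total 66+45+199+88+47+57 = 502 km.
Column-greedy (each route in turn goes to its cheapest remaining truck) gives 526 km, worse by 24.
Next-best assignment: Car 106→Route 7, Car 27→Route 2, Car 44→Route 4, Car 58→Route 6, Car 91→Route 1, Car 63→Route 5 = 526 km.
Checked against all permutations: 502 km is optimal.

Min total: 502 km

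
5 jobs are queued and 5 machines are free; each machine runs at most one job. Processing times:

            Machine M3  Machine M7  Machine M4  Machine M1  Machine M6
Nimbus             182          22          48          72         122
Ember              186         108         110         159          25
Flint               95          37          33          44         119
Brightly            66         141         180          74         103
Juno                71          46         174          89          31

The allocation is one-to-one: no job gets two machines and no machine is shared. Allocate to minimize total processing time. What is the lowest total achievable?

Optimal: Nimbus→Machine M7 (22 min), Ember→Machine M6 (25 min), Flint→Machine M4 (33 min), Brightly→Machine M1 (74 min), Juno→Machine M3 (71 min) — total 22+25+33+74+71 = 225 min.
Row-greedy (each job in turn takes its cheapest remaining machine) gives 235 min, worse by 10.
Next-best assignment: Nimbus→Machine M4, Ember→Machine M6, Flint→Machine M1, Brightly→Machine M3, Juno→Machine M7 = 229 min.
Swapping Nimbus↔Brightly (Nimbus→Machine M1 72 min, Brightly→Machine M7 141 min) adds 117.

Min total: 225 min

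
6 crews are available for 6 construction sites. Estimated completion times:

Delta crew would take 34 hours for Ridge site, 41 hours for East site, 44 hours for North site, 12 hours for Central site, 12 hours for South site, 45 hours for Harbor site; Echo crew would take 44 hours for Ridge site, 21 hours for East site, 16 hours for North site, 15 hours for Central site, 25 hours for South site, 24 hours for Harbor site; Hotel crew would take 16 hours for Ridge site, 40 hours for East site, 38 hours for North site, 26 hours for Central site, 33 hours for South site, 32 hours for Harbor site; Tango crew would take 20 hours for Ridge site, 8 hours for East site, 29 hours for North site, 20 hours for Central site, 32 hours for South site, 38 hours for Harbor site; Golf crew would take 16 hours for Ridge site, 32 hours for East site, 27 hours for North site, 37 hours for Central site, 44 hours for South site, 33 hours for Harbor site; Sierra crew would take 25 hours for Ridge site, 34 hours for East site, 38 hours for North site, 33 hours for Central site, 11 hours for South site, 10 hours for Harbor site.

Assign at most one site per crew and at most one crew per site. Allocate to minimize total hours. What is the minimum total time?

Optimal: Delta crew→South site (12 hours), Echo crew→North site (16 hours), Hotel crew→Central site (26 hours), Tango crew→East site (8 hours), Golf crew→Ridge site (16 hours), Sierra crew→Harbor site (10 hours) — total 12+16+26+8+16+10 = 88 hours.
Min-entry greedy (repeatedly take the single cheapest remaining cell) gives 106 hours, worse by 18.
No other one-to-one assignment undercuts 88 hours.

Minimum total: 88 hours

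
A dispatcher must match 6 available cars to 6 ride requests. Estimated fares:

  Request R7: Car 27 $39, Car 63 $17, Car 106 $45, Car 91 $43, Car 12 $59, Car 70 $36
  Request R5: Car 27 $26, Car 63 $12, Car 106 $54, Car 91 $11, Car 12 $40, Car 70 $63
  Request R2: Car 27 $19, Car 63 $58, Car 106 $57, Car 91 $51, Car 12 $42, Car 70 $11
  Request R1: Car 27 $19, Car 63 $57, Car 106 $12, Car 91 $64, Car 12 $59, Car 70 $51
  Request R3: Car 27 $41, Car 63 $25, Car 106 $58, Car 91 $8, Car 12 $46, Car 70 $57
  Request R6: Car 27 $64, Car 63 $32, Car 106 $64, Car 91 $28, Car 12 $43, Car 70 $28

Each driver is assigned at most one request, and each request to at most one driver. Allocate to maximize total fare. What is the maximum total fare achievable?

Max total: $366

Optimal: Car 27→Request R6 ($64), Car 63→Request R2 ($58), Car 106→Request R3 ($58), Car 91→Request R1 ($64), Car 12→Request R7 ($59), Car 70→Request R5 ($63) — total 64+58+58+64+59+63 = $366.
Next-best assignment: Car 27→Request R6, Car 63→Request R2, Car 106→Request R5, Car 91→Request R1, Car 12→Request R7, Car 70→Request R3 = $356.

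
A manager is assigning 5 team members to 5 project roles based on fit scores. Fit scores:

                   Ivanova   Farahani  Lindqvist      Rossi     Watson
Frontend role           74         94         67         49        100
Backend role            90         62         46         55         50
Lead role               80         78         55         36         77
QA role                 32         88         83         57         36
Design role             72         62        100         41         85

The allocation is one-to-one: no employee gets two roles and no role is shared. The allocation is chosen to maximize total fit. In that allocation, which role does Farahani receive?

Farahani receives Lead role.

This is the linear assignment problem.
Optimal: Ivanova→Backend role (90 pts), Farahani→Lead role (78 pts), Lindqvist→Design role (100 pts), Rossi→QA role (57 pts), Watson→Frontend role (100 pts) — total 90+78+100+57+100 = 425 pts.
Max-entry greedy (repeatedly take the single best remaining cell) gives 414 pts, worse by 11.
Next-best assignment: Ivanova→Lead role, Farahani→QA role, Lindqvist→Design role, Rossi→Backend role, Watson→Frontend role = 423 pts.
Swapping Lindqvist↔Ivanova (Lindqvist→Backend role 46 pts, Ivanova→Design role 72 pts) loses 72.
Every other assignment is strictly worse.
Farahani's own top role is Frontend role (94 pts), but forcing Farahani→Frontend role and reassigning the rest optimally gives only 418 pts — worse by 7.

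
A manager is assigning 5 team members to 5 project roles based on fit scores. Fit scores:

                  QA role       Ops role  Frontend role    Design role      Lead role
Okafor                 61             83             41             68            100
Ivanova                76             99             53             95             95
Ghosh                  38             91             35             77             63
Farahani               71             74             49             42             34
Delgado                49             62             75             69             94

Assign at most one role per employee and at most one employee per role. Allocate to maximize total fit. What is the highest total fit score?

Maximum total: 432 pts

Optimal: Okafor→Lead role (100 pts), Ivanova→Design role (95 pts), Ghosh→Ops role (91 pts), Farahani→QA role (71 pts), Delgado→Frontend role (75 pts) — total 100+95+91+71+75 = 432 pts.
Row-greedy (each employee in turn takes its best remaining role) gives 422 pts, worse by 10.
Next-best assignment: Okafor→Lead role, Ivanova→Ops role, Ghosh→Design role, Farahani→QA role, Delgado→Frontend role = 422 pts.
Swapping Delgado↔Okafor (Delgado→Lead role 94 pts, Okafor→Frontend role 41 pts) loses 40.
Checked against all permutations: 432 pts is optimal.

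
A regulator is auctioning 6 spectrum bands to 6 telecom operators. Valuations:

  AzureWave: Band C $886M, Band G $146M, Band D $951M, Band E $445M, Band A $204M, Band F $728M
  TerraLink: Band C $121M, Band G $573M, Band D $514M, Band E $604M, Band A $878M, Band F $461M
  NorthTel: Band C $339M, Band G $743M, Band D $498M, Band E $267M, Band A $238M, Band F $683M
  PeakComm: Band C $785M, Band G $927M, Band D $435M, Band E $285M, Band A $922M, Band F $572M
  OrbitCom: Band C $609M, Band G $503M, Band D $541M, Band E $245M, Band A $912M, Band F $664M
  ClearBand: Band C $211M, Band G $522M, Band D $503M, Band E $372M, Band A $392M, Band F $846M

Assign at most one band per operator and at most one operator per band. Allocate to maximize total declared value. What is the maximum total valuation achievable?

Maximum total: $4841M

Optimal: AzureWave→Band D ($951M), TerraLink→Band E ($604M), NorthTel→Band G ($743M), PeakComm→Band C ($785M), OrbitCom→Band A ($912M), ClearBand→Band F ($846M) — total 951+604+743+785+912+846 = $4841M.
Max-entry greedy (repeatedly take the single best remaining cell) gives $4579M, worse by 262.
Swapping OrbitCom↔NorthTel (OrbitCom→Band G $503M, NorthTel→Band A $238M) loses 914.
Every other assignment is strictly worse.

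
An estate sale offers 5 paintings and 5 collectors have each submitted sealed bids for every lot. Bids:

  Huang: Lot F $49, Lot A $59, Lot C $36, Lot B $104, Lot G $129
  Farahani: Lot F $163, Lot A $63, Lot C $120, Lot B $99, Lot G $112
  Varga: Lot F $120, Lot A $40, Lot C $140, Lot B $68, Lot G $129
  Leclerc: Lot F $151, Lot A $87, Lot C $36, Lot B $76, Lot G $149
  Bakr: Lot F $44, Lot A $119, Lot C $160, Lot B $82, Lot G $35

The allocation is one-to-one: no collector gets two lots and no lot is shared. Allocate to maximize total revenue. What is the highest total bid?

Optimal: Huang→Lot B ($104), Farahani→Lot F ($163), Varga→Lot C ($140), Leclerc→Lot G ($149), Bakr→Lot A ($119) — total 104+163+140+149+119 = $675.
Max-entry greedy (repeatedly take the single best remaining cell) gives $616, worse by 59.
No other one-to-one assignment exceeds $675.

Maximum total: $675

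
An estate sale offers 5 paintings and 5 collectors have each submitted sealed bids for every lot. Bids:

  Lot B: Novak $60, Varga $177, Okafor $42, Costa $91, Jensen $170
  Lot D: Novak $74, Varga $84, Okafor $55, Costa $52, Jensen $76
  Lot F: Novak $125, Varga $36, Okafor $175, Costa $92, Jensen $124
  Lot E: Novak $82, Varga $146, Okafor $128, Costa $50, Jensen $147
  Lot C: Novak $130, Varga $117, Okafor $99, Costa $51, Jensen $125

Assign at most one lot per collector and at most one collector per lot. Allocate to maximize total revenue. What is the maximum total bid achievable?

This is the linear assignment problem.
Optimal: Novak→Lot C ($130), Varga→Lot B ($177), Okafor→Lot F ($175), Costa→Lot D ($52), Jensen→Lot E ($147) — total 130+177+175+52+147 = $681.
Column-greedy (each lot in turn goes to its best remaining collector) gives $561, worse by 120.
No other one-to-one assignment exceeds $681.

Max total: $681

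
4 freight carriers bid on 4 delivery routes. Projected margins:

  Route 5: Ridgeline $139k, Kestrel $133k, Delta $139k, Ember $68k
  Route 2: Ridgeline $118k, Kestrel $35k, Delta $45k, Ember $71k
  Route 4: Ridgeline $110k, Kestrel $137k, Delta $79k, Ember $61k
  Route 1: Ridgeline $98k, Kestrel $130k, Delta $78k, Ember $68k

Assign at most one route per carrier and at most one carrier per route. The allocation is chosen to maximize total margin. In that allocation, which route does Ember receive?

Optimal: Ridgeline→Route 2 ($118k), Kestrel→Route 4 ($137k), Delta→Route 5 ($139k), Ember→Route 1 ($68k) — total 118+137+139+68 = $462k.
Row-greedy (each carrier in turn takes its best remaining route) gives $425k, worse by 37.
Next-best assignment: Ridgeline→Route 4, Kestrel→Route 1, Delta→Route 5, Ember→Route 2 = $450k.
No other one-to-one assignment exceeds $462k.
Ember's own top route is Route 2 ($71k), but forcing Ember→Route 2 and reassigning the rest optimally gives only $450k — worse by 12.

Ember receives Route 1.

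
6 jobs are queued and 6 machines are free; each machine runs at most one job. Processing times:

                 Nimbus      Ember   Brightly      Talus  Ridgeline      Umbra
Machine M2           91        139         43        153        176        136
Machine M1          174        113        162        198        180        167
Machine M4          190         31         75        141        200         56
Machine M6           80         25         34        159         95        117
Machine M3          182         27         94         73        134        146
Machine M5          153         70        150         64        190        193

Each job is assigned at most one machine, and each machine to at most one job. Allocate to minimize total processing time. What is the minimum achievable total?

Treat this as an assignment problem: match each job to one machine.
Optimal: Nimbus→Machine M6 (80 min), Ember→Machine M3 (27 min), Brightly→Machine M2 (43 min), Talus→Machine M5 (64 min), Ridgeline→Machine M1 (180 min), Umbra→Machine M4 (56 min) — total 80+27+43+64+180+56 = 450 min.
Column-greedy (each machine in turn goes to its cheapest remaining job) gives 555 min, worse by 105.

Minimum total: 450 min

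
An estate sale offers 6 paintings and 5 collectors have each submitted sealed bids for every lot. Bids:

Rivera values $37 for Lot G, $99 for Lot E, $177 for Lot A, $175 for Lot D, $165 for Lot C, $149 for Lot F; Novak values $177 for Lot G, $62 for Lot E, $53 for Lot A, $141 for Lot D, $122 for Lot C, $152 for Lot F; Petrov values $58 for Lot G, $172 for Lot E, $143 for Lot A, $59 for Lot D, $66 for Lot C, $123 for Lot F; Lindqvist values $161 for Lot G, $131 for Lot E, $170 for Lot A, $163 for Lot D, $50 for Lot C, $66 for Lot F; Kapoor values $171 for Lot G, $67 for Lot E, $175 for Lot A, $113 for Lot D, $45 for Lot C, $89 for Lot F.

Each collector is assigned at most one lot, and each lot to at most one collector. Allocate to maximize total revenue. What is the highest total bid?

Optimal: Rivera→Lot C ($165), Novak→Lot G ($177), Petrov→Lot E ($172), Lindqvist→Lot D ($163), Kapoor→Lot A ($175) — total 165+177+172+163+175 = $852.
Max-entry greedy (repeatedly take the single best remaining cell) gives $778, worse by 74.
Next-best assignment: Rivera→Lot D, Novak→Lot F, Petrov→Lot E, Lindqvist→Lot A, Kapoor→Lot G = $840.
Swapping Lindqvist↔Kapoor (Lindqvist→Lot A $170, Kapoor→Lot D $113) loses 55.

Maximum total: $852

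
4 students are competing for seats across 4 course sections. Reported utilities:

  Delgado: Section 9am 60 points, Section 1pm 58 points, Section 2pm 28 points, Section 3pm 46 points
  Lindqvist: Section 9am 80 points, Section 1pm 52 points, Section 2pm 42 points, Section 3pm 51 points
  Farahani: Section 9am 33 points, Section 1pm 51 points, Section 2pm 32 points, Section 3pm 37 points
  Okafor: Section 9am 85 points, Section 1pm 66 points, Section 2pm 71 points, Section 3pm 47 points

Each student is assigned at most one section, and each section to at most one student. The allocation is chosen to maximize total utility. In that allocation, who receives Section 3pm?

This is a one-to-one assignment (maximum-weight bipartite matching).
Optimal: Delgado→Section 3pm (46 points), Lindqvist→Section 9am (80 points), Farahani→Section 1pm (51 points), Okafor→Section 2pm (71 points) — total 46+80+51+71 = 248 points.
Column-greedy (each section in turn goes to its best remaining student) gives 222 points, worse by 26.
Next-best assignment: Delgado→Section 1pm, Lindqvist→Section 9am, Farahani→Section 3pm, Okafor→Section 2pm = 246 points.
Delgado's own top section is Section 9am (60 points), but forcing Delgado→Section 9am and reassigning the rest optimally gives only 233 points — worse by 15.

Delgado receives Section 3pm.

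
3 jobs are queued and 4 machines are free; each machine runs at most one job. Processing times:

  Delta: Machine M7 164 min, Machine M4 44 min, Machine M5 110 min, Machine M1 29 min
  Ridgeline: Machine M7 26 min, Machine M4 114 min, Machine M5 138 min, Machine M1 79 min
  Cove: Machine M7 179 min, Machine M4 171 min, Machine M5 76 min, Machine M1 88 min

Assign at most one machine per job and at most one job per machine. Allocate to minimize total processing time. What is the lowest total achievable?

Optimal: Delta→Machine M1 (29 min), Ridgeline→Machine M7 (26 min), Cove→Machine M5 (76 min) — total 29+26+76 = 131 min.
Column-greedy (each machine in turn goes to its cheapest remaining job) gives 146 min, worse by 15.
Next-best assignment: Delta→Machine M4, Ridgeline→Machine M7, Cove→Machine M5 = 146 min.

Min total: 131 min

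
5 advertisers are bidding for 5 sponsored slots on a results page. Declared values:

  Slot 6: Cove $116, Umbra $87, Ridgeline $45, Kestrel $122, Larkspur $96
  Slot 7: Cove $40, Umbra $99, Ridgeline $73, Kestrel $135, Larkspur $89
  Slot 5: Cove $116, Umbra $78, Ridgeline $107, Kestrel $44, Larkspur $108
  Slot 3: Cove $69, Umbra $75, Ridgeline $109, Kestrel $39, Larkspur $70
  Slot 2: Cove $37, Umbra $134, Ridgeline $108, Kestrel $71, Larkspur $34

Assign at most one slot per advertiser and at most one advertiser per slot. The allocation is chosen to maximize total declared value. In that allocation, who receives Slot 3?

Optimal: Cove→Slot 6 ($116), Umbra→Slot 2 ($134), Ridgeline→Slot 3 ($109), Kestrel→Slot 7 ($135), Larkspur→Slot 5 ($108) — total 116+134+109+135+108 = $602.
Column-greedy (each slot in turn goes to its best remaining advertiser) gives $480, worse by 122.

Ridgeline receives Slot 3.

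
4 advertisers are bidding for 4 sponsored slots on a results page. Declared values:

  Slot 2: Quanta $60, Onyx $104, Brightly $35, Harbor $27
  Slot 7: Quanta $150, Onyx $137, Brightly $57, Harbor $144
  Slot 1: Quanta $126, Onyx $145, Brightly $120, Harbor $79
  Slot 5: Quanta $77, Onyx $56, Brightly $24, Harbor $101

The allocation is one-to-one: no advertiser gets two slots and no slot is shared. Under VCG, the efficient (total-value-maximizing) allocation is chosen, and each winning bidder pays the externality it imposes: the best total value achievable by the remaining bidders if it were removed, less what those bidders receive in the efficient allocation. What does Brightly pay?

Efficient allocation: Quanta→Slot 7 ($150), Onyx→Slot 2 ($104), Brightly→Slot 1 ($120), Harbor→Slot 5 ($101); total welfare W = $475.
Brightly receives Slot 1 at value $120, so the others get W − 120 = $355.
Without Brightly: best allocation of the remaining 3 bidders over all 4 slots is Quanta→Slot 7 ($150), Onyx→Slot 1 ($145), Harbor→Slot 5 ($101), total $396.
VCG payment = (others' best without Brightly) − (others' welfare with Brightly) = 396 − 355 = $41.

Brightly pays $41.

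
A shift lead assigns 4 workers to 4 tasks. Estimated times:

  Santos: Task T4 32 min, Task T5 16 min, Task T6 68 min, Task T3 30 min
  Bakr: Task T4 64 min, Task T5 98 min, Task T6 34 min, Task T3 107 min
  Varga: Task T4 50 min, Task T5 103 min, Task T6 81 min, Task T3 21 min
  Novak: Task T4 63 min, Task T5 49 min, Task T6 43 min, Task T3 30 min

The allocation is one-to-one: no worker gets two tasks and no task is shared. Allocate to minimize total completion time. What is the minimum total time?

Optimal: Santos→Task T5 (16 min), Bakr→Task T6 (34 min), Varga→Task T4 (50 min), Novak→Task T3 (30 min) — total 16+34+50+30 = 130 min.
Column-greedy (each task in turn goes to its cheapest remaining worker) gives 136 min, worse by 6.

Minimum total: 130 min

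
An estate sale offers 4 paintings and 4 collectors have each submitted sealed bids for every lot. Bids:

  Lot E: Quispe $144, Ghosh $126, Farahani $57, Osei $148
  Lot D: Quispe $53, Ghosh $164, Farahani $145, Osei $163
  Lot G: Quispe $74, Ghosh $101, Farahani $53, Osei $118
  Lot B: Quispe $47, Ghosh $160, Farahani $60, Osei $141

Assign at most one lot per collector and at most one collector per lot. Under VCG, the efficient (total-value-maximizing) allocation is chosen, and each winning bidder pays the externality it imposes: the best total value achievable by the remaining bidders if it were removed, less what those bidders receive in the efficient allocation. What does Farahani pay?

Farahani pays $45.

Efficient allocation: Quispe→Lot E ($144), Ghosh→Lot B ($160), Farahani→Lot D ($145), Osei→Lot G ($118); total welfare W = $567.
Farahani receives Lot D at value $145, so the others get W − 145 = $422.
Without Farahani: best allocation of the remaining 3 bidders over all 4 lots is Quispe→Lot E ($144), Ghosh→Lot B ($160), Osei→Lot D ($163), total $467.
VCG payment = (others' best without Farahani) − (others' welfare with Farahani) = 467 − 422 = $45.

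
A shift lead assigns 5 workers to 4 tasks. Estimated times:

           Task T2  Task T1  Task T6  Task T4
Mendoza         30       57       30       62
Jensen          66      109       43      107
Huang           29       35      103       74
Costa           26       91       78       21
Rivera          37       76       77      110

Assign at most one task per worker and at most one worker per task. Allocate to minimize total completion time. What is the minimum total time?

Minimum total: 123 min

This is a one-to-one assignment (minimum-cost bipartite matching).
Optimal: Rivera→Task T2 (37 min), Huang→Task T1 (35 min), Mendoza→Task T6 (30 min), Costa→Task T4 (21 min) — total 37+35+30+21 = 123 min.
Row-greedy (each worker in turn takes its cheapest remaining task) gives 129 min, worse by 6.
Next-best assignment: Mendoza→Task T2, Huang→Task T1, Jensen→Task T6, Costa→Task T4 = 129 min.
Every other assignment is strictly worse.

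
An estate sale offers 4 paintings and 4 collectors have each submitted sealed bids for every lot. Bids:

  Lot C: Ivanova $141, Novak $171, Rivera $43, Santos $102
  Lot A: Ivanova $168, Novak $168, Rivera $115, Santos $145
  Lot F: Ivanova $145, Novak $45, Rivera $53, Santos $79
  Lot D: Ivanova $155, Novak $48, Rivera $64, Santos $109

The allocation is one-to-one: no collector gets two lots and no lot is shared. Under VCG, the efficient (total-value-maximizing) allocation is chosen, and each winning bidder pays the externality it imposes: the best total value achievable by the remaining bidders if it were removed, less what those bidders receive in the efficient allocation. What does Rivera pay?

Efficient allocation: Ivanova→Lot F ($145), Novak→Lot C ($171), Rivera→Lot A ($115), Santos→Lot D ($109); total welfare W = $540.
Rivera receives Lot A at value $115, so the others get W − 115 = $425.
Without Rivera: best allocation of the remaining 3 bidders over all 4 lots is Ivanova→Lot D ($155), Novak→Lot C ($171), Santos→Lot A ($145), total $471.
VCG payment = (others' best without Rivera) − (others' welfare with Rivera) = 471 − 425 = $46.

Rivera pays $46.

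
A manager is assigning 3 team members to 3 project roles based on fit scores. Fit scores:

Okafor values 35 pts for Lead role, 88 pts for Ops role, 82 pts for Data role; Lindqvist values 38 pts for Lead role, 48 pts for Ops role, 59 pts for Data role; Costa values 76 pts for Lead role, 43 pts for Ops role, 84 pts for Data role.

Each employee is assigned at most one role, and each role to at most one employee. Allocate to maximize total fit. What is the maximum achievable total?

Maximum total: 223 pts

Optimal: Okafor→Ops role (88 pts), Lindqvist→Data role (59 pts), Costa→Lead role (76 pts) — total 88+59+76 = 223 pts.
Max-entry greedy (repeatedly take the single best remaining cell) gives 210 pts, worse by 13.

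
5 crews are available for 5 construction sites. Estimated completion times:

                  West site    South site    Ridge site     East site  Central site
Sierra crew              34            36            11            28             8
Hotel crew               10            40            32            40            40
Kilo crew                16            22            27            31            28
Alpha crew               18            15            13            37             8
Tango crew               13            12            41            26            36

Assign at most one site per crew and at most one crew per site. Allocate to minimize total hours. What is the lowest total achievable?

Min total: 72 hours

Treat this as an assignment problem: match each crew to one site.
Optimal: Sierra crew→Ridge site (11 hours), Hotel crew→West site (10 hours), Kilo crew→East site (31 hours), Alpha crew→Central site (8 hours), Tango crew→South site (12 hours) — total 11+10+31+8+12 = 72 hours.
Min-entry greedy (repeatedly take the single cheapest remaining cell) gives 74 hours, worse by 2.
Checked against all permutations: 72 hours is optimal.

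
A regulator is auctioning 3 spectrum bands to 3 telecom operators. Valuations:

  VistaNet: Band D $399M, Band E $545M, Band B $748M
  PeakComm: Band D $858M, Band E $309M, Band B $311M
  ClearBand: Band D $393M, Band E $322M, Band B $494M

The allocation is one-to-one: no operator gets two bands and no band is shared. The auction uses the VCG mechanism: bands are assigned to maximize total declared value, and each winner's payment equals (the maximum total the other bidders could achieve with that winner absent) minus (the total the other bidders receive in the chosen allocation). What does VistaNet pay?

VistaNet pays $172M.

Efficient allocation: VistaNet→Band B ($748M), PeakComm→Band D ($858M), ClearBand→Band E ($322M); total welfare W = $1928M.
VistaNet receives Band B at value $748M, so the others get W − 748 = $1180M.
Without VistaNet: best allocation of the remaining 2 bidders over all 3 bands is PeakComm→Band D ($858M), ClearBand→Band B ($494M), total $1352M.
VCG payment = (others' best without VistaNet) − (others' welfare with VistaNet) = 1352 − 1180 = $172M.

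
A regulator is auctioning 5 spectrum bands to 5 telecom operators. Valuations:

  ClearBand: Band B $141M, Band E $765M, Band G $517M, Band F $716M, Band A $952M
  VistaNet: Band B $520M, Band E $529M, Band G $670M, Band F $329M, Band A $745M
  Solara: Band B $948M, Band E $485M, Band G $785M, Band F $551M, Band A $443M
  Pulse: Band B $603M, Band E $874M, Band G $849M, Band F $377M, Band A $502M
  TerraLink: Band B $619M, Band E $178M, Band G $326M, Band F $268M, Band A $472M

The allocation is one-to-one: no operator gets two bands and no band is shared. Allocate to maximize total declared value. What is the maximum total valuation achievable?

Max total: $3739M

Optimal: ClearBand→Band F ($716M), VistaNet→Band A ($745M), Solara→Band G ($785M), Pulse→Band E ($874M), TerraLink→Band B ($619M) — total 716+745+785+874+619 = $3739M.
Max-entry greedy (repeatedly take the single best remaining cell) gives $3712M, worse by 27.
Next-best assignment: ClearBand→Band A, VistaNet→Band G, Solara→Band B, Pulse→Band E, TerraLink→Band F = $3712M.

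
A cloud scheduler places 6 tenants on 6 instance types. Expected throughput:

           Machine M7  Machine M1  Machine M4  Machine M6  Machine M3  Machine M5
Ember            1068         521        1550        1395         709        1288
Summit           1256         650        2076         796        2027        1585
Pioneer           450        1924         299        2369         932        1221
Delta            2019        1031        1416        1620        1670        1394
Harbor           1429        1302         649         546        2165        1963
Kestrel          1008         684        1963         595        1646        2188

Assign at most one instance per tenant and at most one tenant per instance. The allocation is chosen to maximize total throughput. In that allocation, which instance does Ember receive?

This is the linear assignment problem.
Optimal: Ember→Machine M6 (1395 ops/s), Summit→Machine M4 (2076 ops/s), Pioneer→Machine M1 (1924 ops/s), Delta→Machine M7 (2019 ops/s), Harbor→Machine M3 (2165 ops/s), Kestrel→Machine M5 (2188 ops/s) — total 1395+2076+1924+2019+2165+2188 = 11767 ops/s.
Max-entry greedy (repeatedly take the single best remaining cell) gives 11338 ops/s, worse by 429.
Next-best assignment: Ember→Machine M4, Summit→Machine M3, Pioneer→Machine M6, Delta→Machine M7, Harbor→Machine M1, Kestrel→Machine M5 = 11455 ops/s.
Ember's own top instance is Machine M4 (1550 ops/s), but forcing Ember→Machine M4 and reassigning the rest optimally gives only 11455 ops/s — worse by 312.

Ember receives Machine M6.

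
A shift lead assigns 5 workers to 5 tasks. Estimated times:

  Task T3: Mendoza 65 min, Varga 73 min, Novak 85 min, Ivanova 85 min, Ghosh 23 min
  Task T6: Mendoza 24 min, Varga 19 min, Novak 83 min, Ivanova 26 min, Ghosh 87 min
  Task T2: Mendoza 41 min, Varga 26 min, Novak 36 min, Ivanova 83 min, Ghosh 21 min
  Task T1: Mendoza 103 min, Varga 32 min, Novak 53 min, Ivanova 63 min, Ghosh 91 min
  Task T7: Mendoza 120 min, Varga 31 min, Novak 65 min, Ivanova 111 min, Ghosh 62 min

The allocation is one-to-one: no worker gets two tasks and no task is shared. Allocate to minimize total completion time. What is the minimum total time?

Optimal: Mendoza→Task T2 (41 min), Varga→Task T7 (31 min), Novak→Task T1 (53 min), Ivanova→Task T6 (26 min), Ghosh→Task T3 (23 min) — total 41+31+53+26+23 = 174 min.
Min-entry greedy (repeatedly take the single cheapest remaining cell) gives 269 min, worse by 95.
Next-best assignment: Mendoza→Task T6, Varga→Task T7, Novak→Task T2, Ivanova→Task T1, Ghosh→Task T3 = 177 min.
Swapping Mendoza↔Ghosh (Mendoza→Task T3 65 min, Ghosh→Task T2 21 min) adds 22.

Minimum total: 174 min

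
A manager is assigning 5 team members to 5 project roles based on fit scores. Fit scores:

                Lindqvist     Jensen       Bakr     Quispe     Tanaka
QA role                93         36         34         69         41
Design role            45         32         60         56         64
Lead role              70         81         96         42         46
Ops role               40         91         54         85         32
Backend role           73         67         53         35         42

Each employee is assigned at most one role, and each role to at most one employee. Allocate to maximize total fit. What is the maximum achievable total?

Maximum total: 405 pts

This is a one-to-one assignment (maximum-weight bipartite matching).
Optimal: Lindqvist→QA role (93 pts), Jensen→Backend role (67 pts), Bakr→Lead role (96 pts), Quispe→Ops role (85 pts), Tanaka→Design role (64 pts) — total 93+67+96+85+64 = 405 pts.
Every other assignment is strictly worse.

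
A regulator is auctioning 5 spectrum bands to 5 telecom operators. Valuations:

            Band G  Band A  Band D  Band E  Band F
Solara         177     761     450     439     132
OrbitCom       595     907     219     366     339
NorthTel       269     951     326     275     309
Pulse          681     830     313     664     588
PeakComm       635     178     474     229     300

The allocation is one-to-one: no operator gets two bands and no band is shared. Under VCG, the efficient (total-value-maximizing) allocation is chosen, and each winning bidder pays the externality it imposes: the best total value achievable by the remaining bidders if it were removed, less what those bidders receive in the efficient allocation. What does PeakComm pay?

PeakComm pays $87M.

Efficient allocation: Solara→Band E ($439M), OrbitCom→Band G ($595M), NorthTel→Band A ($951M), Pulse→Band F ($588M), PeakComm→Band D ($474M); total welfare W = $3047M.
PeakComm receives Band D at value $474M, so the others get W − 474 = $2573M.
Without PeakComm: best allocation of the remaining 4 bidders over all 5 bands is Solara→Band D ($450M), OrbitCom→Band G ($595M), NorthTel→Band A ($951M), Pulse→Band E ($664M), total $2660M.
VCG payment = (others' best without PeakComm) − (others' welfare with PeakComm) = 2660 − 2573 = $87M.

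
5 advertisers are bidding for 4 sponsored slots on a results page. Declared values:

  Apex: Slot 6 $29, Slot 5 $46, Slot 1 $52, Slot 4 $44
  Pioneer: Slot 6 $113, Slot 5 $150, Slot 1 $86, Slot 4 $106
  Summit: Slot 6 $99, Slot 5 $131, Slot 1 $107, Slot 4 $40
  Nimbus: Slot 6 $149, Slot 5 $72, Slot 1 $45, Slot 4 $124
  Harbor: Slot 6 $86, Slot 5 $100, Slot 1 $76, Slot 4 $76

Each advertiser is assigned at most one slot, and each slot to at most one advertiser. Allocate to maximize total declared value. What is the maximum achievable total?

Optimal: Nimbus→Slot 6 ($149), Pioneer→Slot 5 ($150), Summit→Slot 1 ($107), Harbor→Slot 4 ($76) — total 149+150+107+76 = $482.
Row-greedy (each advertiser in turn takes its best remaining slot) gives $425, worse by 57.
Next-best assignment: Harbor→Slot 6, Pioneer→Slot 5, Summit→Slot 1, Nimbus→Slot 4 = $467.

Max total: $482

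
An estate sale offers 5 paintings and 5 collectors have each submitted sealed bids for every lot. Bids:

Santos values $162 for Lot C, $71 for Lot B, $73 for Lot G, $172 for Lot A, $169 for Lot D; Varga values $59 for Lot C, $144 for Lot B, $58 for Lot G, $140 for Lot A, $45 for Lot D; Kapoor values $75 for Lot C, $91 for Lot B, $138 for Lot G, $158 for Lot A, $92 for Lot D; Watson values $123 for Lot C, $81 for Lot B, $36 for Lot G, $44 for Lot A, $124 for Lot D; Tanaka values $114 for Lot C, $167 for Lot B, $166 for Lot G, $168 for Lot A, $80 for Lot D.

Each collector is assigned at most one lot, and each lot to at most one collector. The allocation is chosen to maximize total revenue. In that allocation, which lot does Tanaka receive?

Tanaka receives Lot G.

Optimal: Santos→Lot D ($169), Varga→Lot B ($144), Kapoor→Lot A ($158), Watson→Lot C ($123), Tanaka→Lot G ($166) — total 169+144+158+123+166 = $760.
Checked against all permutations: $760 is optimal.
Tanaka's own top lot is Lot A ($168), but forcing Tanaka→Lot A and reassigning the rest optimally gives only $742 — worse by 18.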